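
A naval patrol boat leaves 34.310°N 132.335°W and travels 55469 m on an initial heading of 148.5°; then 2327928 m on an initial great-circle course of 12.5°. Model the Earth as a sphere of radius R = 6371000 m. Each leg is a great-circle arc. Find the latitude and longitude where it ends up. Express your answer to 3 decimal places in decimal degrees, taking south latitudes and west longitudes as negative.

latitude 54.127°, longitude -124.437°

Apply the spherical direct solution leg by leg, carrying full precision between legs.
Leg 1: from (34.310°, -132.335°), δ = 55469/6371000 = 0.008706 rad, θ = 148.5° → φ = 33.884°, λ = -132.021°.
Leg 2: from (33.884°, -132.021°), δ = 2327928/6371000 = 0.365394 rad, θ = 12.5° → φ = 54.127°, λ = -124.437°.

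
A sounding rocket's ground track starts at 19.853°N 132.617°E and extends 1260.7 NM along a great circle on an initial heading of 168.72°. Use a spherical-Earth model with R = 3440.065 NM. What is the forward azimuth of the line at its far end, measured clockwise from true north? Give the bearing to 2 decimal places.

δ = 1260.7/3440.065 = 0.366476 rad (20.9975°).
With φ₁ = 19.853° = 0.346500 rad and θ = 168.72° = 2.944720 rad:
Applying the spherical law of cosines for sides, sin φ₂ = sin φ₁ cos δ + cos φ₁ sin δ cos θ = -0.013464, so φ₂ = -0.771°.
Then Δλ = atan2(0.065925, 0.938168) = 0.070154 rad, from sin θ sin δ cos φ₁ over cos δ − sin φ₁ sin φ₂.
λ₂ = 132.617° + 4.020° = 136.637°.
The forward bearing on arrival equals the back-azimuth from the destination plus 180°.
Back-azimuth from P₂ (-0.77°, 136.64°) to P₁ (19.85°, 132.62°), with Δλ' = λ₁ − λ₂ = -4.02°: atan2( sin Δλ' cos φ₁ , cos φ₂ sin φ₁ − sin φ₂ cos φ₁ cos Δλ' ) = 349.40°.
Final bearing = (349.40° + 180°) mod 360° = 169.40°.

final bearing 169.40°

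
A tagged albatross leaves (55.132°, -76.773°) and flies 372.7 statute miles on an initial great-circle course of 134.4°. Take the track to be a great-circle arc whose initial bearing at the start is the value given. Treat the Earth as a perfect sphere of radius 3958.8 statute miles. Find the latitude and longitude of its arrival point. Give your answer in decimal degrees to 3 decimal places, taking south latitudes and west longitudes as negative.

The arc subtends δ = 372.7/3958.8 = 0.094145 rad at the centre.
Start latitude φ₁ = 0.962235 rad; initial bearing θ = 2.345723 rad.
Destination latitude: φ₂ = arcsin( sin φ₁ cos δ + cos φ₁ sin δ cos θ ) = arcsin(0.779237) = 51.191°.
For the longitude increment, Δλ = atan2( sin θ sin δ cos φ₁, cos δ − sin φ₁ sin φ₂ ) = atan2(0.038397, 0.356230) = 6.152°.
Hence λ₂ = -76.773° + 6.152° = -70.621°.

latitude 51.191°, longitude -70.621°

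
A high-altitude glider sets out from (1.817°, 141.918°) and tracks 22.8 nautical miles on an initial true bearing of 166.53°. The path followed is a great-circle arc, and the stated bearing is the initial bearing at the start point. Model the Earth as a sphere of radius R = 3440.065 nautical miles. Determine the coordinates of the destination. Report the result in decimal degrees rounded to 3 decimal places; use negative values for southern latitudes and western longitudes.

latitude 1.448°, longitude 142.006°

Central angle δ = d/R = 0.006628 rad.
With φ₁ = 1.817° = 0.031713 rad and θ = 166.53° = 2.906497 rad:
Applying the spherical law of cosines for sides, sin φ₂ = sin φ₁ cos δ + cos φ₁ sin δ cos θ = 0.025264, so φ₂ = 1.448°.
Then Δλ = atan2(0.001543, 0.999177) = 0.001544 rad, from sin θ sin δ cos φ₁ over cos δ − sin φ₁ sin φ₂.
λ₂ = 141.918° + 0.088° = 142.006°.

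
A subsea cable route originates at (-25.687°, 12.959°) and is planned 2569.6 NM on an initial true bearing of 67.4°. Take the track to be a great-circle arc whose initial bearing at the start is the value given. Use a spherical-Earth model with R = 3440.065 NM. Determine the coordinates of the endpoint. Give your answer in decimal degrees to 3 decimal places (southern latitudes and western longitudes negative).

latitude -4.747°, longitude 51.965°

The arc subtends δ = 2569.6/3440.065 = 0.746963 rad at the centre.
Start latitude φ₁ = -0.448323 rad; initial bearing θ = 1.176352 rad.
sin φ₂ = sin φ₁ cos δ + cos φ₁ sin δ cos θ = (-0.433455)(0.733756) + (0.901175)(0.679413)(0.384295) = -0.082757
φ₂ = asin(-0.082757) = -0.082852 rad = -4.747°.
Δλ = atan2( sin θ sin δ cos φ₁ , cos δ − sin φ₁ sin φ₂ ) = atan2(0.565254, 0.697884) = 0.680781 rad = 39.006°.
λ₂ = 12.959° + 39.006° = 51.965°.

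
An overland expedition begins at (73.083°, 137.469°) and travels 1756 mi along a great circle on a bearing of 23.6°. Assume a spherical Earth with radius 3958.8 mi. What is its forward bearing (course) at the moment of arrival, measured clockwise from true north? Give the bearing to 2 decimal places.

Central angle δ = d/R = 0.443569 rad.
With φ₁ = 73.083° = 1.275539 rad and θ = 23.6° = 0.411898 rad:
Destination latitude: φ₂ = arcsin( sin φ₁ cos δ + cos φ₁ sin δ cos θ ) = arcsin(0.978577) = 78.119°.
Then Δλ = atan2(0.049996, -0.033006) = 2.154286 rad, from sin θ sin δ cos φ₁ over cos δ − sin φ₁ sin φ₂.
λ₂ = 137.469° + 123.431° = 260.900°, normalized to (−180°, 180°] → -99.100°.
The forward bearing on arrival equals the back-azimuth from the destination plus 180°.
Back-azimuth from P₂ (78.12°, -99.10°) to P₁ (73.08°, 137.47°), with Δλ' = λ₁ − λ₂ = 236.57°: atan2( sin Δλ' cos φ₁ , cos φ₂ sin φ₁ − sin φ₂ cos φ₁ cos Δλ' ) = 325.54°.
Final bearing = (325.54° + 180°) mod 360° = 145.54°.

final bearing 145.54°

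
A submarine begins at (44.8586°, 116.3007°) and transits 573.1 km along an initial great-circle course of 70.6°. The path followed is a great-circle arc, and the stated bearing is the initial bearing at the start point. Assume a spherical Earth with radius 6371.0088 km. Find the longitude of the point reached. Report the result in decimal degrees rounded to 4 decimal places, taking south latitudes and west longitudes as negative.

The arc subtends δ = 573.1/6371.0088 = 0.089954 rad at the centre.
Converting: φ₁ = 0.782930 rad, θ = 1.232202 rad.
Applying the spherical law of cosines for sides, sin φ₂ = sin φ₁ cos δ + cos φ₁ sin δ cos θ = 0.723659, so φ₂ = 46.3574°.
Δλ = atan2( sin θ sin δ cos φ₁ , cos δ − sin φ₁ sin φ₂ ) = atan2(0.060063, 0.485517) = 0.123083 rad = 7.0522°.
λ₂ = λ₁ + Δλ = 123.3529°.

longitude 123.3529°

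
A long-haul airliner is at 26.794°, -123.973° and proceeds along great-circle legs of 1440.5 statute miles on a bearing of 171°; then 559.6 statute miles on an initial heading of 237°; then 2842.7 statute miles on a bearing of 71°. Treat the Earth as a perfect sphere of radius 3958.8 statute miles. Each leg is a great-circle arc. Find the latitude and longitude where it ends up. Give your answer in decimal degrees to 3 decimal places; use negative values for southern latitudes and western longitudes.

Apply the spherical direct solution leg by leg, carrying full precision between legs.
Leg 1: from (26.794°, -123.973°), δ = 1440.5/3958.8 = 0.363873 rad, θ = 171° → φ = 6.171°, λ = -120.763°.
Leg 2: from (6.171°, -120.763°), δ = 559.6/3958.8 = 0.141356 rad, θ = 237° → φ = 1.727°, λ = -127.552°.
Leg 3: from (1.727°, -127.552°), δ = 2842.7/3958.8 = 0.718071 rad, θ = 71° → φ = 13.698°, λ = -87.738°.

latitude 13.698°, longitude -87.738°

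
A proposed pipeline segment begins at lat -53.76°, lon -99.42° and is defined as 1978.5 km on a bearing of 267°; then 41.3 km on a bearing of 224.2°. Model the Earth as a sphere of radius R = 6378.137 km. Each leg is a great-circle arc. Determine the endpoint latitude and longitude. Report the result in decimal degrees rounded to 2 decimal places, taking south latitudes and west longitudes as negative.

latitude -51.30°, longitude -128.83°

Apply the spherical direct solution leg by leg, carrying full precision between legs.
Leg 1: from (-53.76°, -99.42°), δ = 1978.5/6378.137 = 0.310200 rad, θ = 267° → φ = -51.03°, λ = -128.41°.
Leg 2: from (-51.03°, -128.41°), δ = 41.3/6378.137 = 0.006475 rad, θ = 224.2° → φ = -51.30°, λ = -128.83°.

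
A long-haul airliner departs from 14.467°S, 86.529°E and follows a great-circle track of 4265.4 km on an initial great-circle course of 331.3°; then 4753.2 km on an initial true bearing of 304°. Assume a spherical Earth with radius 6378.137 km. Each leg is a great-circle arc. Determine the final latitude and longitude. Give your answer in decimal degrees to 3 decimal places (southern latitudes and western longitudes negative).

latitude 36.931°, longitude 23.445°

Apply the spherical direct solution leg by leg, carrying full precision between legs.
Leg 1: from (-14.467°, 86.529°), δ = 4265.4/6378.137 = 0.668753 rad, θ = 331.3° → φ = 19.304°, λ = 68.139°.
Leg 2: from (19.304°, 68.139°), δ = 4753.2/6378.137 = 0.745233 rad, θ = 304° → φ = 36.931°, λ = 23.445°.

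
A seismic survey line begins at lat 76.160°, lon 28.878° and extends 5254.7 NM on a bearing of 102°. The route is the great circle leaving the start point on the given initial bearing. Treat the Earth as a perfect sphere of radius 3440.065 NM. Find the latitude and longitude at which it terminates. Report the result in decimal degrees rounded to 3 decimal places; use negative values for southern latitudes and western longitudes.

The arc subtends δ = 5254.7/3440.065 = 1.527500 rad at the centre.
With φ₁ = 76.160° = 1.329243 rad and θ = 102° = 1.780236 rad:
sin φ₂ = sin φ₁ cos δ + cos φ₁ sin δ cos θ = (0.970968)(0.043283) + (0.239211)(0.999063)(-0.207912) = -0.007662
φ₂ = asin(-0.007662) = -0.007662 rad = -0.439°.
For the longitude increment, Δλ = atan2( sin θ sin δ cos φ₁, cos δ − sin φ₁ sin φ₂ ) = atan2(0.233765, 0.050722) = 77.758°.
λ₂ = 28.878° + 77.758° = 106.636°.

latitude -0.439°, longitude 106.636°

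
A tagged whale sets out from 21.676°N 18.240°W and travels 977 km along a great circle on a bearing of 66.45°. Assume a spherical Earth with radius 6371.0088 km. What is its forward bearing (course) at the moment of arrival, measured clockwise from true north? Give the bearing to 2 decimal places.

δ = 977/6371.0088 = 0.153351 rad (8.7864°).
Start latitude φ₁ = 0.378318 rad; initial bearing θ = 1.159771 rad.
Applying the spherical law of cosines for sides, sin φ₂ = sin φ₁ cos δ + cos φ₁ sin δ cos θ = 0.421739, so φ₂ = 24.944°.
Δλ = atan2( sin θ sin δ cos φ₁ , cos δ − sin φ₁ sin φ₂ ) = atan2(0.130126, 0.832492) = 0.155055 rad = 8.884°.
Hence λ₂ = -18.240° + 8.884° = -9.356°.
The forward bearing on arrival equals the back-azimuth from the destination plus 180°.
Back-azimuth from P₂ (24.94°, -9.36°) to P₁ (21.68°, -18.24°), with Δλ' = λ₁ − λ₂ = -8.88°: atan2( sin Δλ' cos φ₁ , cos φ₂ sin φ₁ − sin φ₂ cos φ₁ cos Δλ' ) = 249.97°.
Final bearing = (249.97° + 180°) mod 360° = 69.97°.

final bearing 69.97°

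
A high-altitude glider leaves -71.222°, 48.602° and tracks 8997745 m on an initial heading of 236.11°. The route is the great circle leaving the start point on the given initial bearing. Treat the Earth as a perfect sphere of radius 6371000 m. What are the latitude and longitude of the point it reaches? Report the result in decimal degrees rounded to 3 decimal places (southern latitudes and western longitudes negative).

δ = 8997745/6371000 = 1.412297 rad (80.9187°).
Converting: φ₁ = -1.243058 rad, θ = 4.120897 rad.
Applying the spherical law of cosines for sides, sin φ₂ = sin φ₁ cos δ + cos φ₁ sin δ cos θ = -0.326678, so φ₂ = -19.067°.
Δλ = atan2( sin θ sin δ cos φ₁ , cos δ − sin φ₁ sin φ₂ ) = atan2(-0.263865, -0.151454) = -2.091865 rad = -119.855°.
λ₂ = λ₁ + Δλ = -71.253°.

latitude -19.067°, longitude -71.253°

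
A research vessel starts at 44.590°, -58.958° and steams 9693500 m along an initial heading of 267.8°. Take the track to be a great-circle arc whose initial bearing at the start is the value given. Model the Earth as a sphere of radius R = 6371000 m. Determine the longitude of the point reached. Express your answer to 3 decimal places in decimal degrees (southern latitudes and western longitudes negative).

Central angle δ = d/R = 1.521504 rad.
Converting: φ₁ = 0.778242 rad, θ = 4.673992 rad.
Destination latitude: φ₂ = arcsin( sin φ₁ cos δ + cos φ₁ sin δ cos θ ) = arcsin(0.007286) = 0.417°.
For the longitude increment, Δλ = atan2( sin θ sin δ cos φ₁, cos δ − sin φ₁ sin φ₂ ) = atan2(-0.710759, 0.044158) = -86.445°.
λ₂ = -58.958° + -86.445° = -145.403°.

longitude -145.403°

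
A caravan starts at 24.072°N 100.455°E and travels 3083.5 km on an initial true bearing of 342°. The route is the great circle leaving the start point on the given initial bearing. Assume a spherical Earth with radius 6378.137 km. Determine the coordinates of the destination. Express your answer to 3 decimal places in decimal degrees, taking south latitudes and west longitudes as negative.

δ = 3083.5/6378.137 = 0.483448 rad (27.6996°).
Start latitude φ₁ = 0.420136 rad; initial bearing θ = 5.969026 rad.
Applying the spherical law of cosines for sides, sin φ₂ = sin φ₁ cos δ + cos φ₁ sin δ cos θ = 0.764778, so φ₂ = 49.887°.
Δλ = atan2( sin θ sin δ cos φ₁ , cos δ − sin φ₁ sin φ₂ ) = atan2(-0.131150, 0.573456) = -0.224834 rad = -12.882°.
Hence λ₂ = 100.455° + -12.882° = 87.573°.

latitude 49.887°, longitude 87.573°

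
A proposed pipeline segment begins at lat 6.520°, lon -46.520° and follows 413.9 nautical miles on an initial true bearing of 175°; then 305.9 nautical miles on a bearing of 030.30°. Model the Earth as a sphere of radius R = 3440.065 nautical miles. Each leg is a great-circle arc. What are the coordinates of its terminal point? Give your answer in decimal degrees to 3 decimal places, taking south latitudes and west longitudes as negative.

Apply the spherical direct solution leg by leg, carrying full precision between legs.
Leg 1: from (6.520°, -46.520°), δ = 413.9/3440.065 = 0.120317 rad, θ = 175° → φ = -0.348°, λ = -45.921°.
Leg 2: from (-0.348°, -45.921°), δ = 305.9/3440.065 = 0.088923 rad, θ = 30.3° → φ = 4.050°, λ = -43.346°.

latitude 4.050°, longitude -43.346°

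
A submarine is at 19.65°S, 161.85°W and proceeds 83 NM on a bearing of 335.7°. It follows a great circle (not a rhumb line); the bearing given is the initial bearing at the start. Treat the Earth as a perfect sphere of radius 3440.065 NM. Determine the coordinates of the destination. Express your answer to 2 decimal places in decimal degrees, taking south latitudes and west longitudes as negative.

latitude -18.39°, longitude -162.45°

The arc subtends δ = 83/3440.065 = 0.024127 rad at the centre.
Converting: φ₁ = -0.342957 rad, θ = 5.859070 rad.
Applying the spherical law of cosines for sides, sin φ₂ = sin φ₁ cos δ + cos φ₁ sin δ cos θ = -0.315468, so φ₂ = -18.39°.
For the longitude increment, Δλ = atan2( sin θ sin δ cos φ₁, cos δ − sin φ₁ sin φ₂ ) = atan2(-0.009350, 0.893625) = -0.60°.
λ₂ = λ₁ + Δλ = -162.45°.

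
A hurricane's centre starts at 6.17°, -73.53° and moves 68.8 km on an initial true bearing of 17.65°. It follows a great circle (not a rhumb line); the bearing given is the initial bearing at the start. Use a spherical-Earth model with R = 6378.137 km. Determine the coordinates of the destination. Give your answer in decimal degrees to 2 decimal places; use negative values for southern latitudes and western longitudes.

δ = 68.8/6378.137 = 0.010787 rad (0.6180°).
Converting: φ₁ = 0.107687 rad, θ = 0.308051 rad.
Applying the spherical law of cosines for sides, sin φ₂ = sin φ₁ cos δ + cos φ₁ sin δ cos θ = 0.117692, so φ₂ = 6.76°.
Δλ = atan2( sin θ sin δ cos φ₁ , cos δ − sin φ₁ sin φ₂ ) = atan2(0.003252, 0.987292) = 0.003293 rad = 0.19°.
λ₂ = λ₁ + Δλ = -73.34°.

latitude 6.76°, longitude -73.34°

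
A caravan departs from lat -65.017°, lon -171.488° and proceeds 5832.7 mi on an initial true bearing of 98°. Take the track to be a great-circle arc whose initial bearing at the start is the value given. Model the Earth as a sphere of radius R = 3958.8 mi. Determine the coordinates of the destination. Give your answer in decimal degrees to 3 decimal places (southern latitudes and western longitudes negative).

latitude -8.435°, longitude -76.590°

The arc subtends δ = 5832.7/3958.8 = 1.473351 rad at the centre.
Converting: φ₁ = -1.134761 rad, θ = 1.710423 rad.
sin φ₂ = sin φ₁ cos δ + cos φ₁ sin δ cos θ = (-0.906433)(0.097292) + (0.422349)(0.995256)(-0.139173) = -0.146689
φ₂ = asin(-0.146689) = -0.147220 rad = -8.435°.
For the longitude increment, Δλ = atan2( sin θ sin δ cos φ₁, cos δ − sin φ₁ sin φ₂ ) = atan2(0.416255, -0.035672) = 94.898°.
λ₂ = λ₁ + Δλ = -76.590°.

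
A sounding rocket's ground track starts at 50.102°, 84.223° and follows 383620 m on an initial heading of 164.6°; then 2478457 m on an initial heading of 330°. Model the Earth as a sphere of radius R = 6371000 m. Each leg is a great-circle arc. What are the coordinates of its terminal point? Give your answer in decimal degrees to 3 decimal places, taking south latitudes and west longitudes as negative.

Apply the spherical direct solution leg by leg, carrying full precision between legs.
Leg 1: from (50.102°, 84.223°), δ = 383620/6371000 = 0.060213 rad, θ = 164.6° → φ = 46.768°, λ = 85.560°.
Leg 2: from (46.768°, 85.560°), δ = 2478457/6371000 = 0.389022 rad, θ = 330° → φ = 64.044°, λ = 59.883°.

latitude 64.044°, longitude 59.883°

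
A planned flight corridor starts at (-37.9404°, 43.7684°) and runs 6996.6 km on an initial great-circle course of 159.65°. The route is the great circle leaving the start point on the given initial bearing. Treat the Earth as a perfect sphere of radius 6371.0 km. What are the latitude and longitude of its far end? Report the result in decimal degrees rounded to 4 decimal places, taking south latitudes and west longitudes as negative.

Angular distance δ = d/R = 6996.6 / 6371 = 1.098195 rad.
Start latitude φ₁ = -0.662185 rad; initial bearing θ = 2.786418 rad.
Applying the spherical law of cosines for sides, sin φ₂ = sin φ₁ cos δ + cos φ₁ sin δ cos θ = -0.938255, so φ₂ = -69.7606°.
Then Δλ = atan2(0.244194, -0.121674) = 2.033057 rad, from sin θ sin δ cos φ₁ over cos δ − sin φ₁ sin φ₂.
Hence λ₂ = 43.7684° + 116.4856° = 160.2540°.

latitude -69.7606°, longitude 160.2540°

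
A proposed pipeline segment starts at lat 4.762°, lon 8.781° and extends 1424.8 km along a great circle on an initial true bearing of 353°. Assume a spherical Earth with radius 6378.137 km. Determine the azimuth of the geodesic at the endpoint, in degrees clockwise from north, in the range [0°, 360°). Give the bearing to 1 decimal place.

δ = 1424.8/6378.137 = 0.223388 rad (12.7992°).
Converting: φ₁ = 0.083113 rad, θ = 6.161012 rad.
Applying the spherical law of cosines for sides, sin φ₂ = sin φ₁ cos δ + cos φ₁ sin δ cos θ = 0.300079, so φ₂ = 17.462°.
Δλ = atan2( sin θ sin δ cos φ₁ , cos δ − sin φ₁ sin φ₂ ) = atan2(-0.026905, 0.950241) = -0.028306 rad = -1.622°.
Hence λ₂ = 8.781° + -1.622° = 7.159°.
The forward bearing on arrival equals the back-azimuth from the destination plus 180°.
Back-azimuth from P₂ (17.5°, 7.2°) to P₁ (4.8°, 8.8°), with Δλ' = λ₁ − λ₂ = 1.6°: atan2( sin Δλ' cos φ₁ , cos φ₂ sin φ₁ − sin φ₂ cos φ₁ cos Δλ' ) = 172.7°.
Final bearing = (172.7° + 180°) mod 360° = 352.7°.

final bearing 352.7°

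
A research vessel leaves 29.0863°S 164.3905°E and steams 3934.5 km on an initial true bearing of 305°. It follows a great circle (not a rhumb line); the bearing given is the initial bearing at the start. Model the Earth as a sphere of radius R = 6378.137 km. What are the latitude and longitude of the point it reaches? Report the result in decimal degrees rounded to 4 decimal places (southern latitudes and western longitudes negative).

Central angle δ = d/R = 0.616873 rad.
Start latitude φ₁ = -0.507652 rad; initial bearing θ = 5.323254 rad.
sin φ₂ = sin φ₁ cos δ + cos φ₁ sin δ cos θ = (-0.486126)(0.815691) + (0.873888)(0.578487)(0.573576) = -0.106567
φ₂ = asin(-0.106567) = -0.106770 rad = -6.1175°.
Then Δλ = atan2(-0.414109, 0.763886) = -0.496764 rad, from sin θ sin δ cos φ₁ over cos δ − sin φ₁ sin φ₂.
λ₂ = 164.3905° + -28.4625° = 135.9280°.

latitude -6.1175°, longitude 135.9280°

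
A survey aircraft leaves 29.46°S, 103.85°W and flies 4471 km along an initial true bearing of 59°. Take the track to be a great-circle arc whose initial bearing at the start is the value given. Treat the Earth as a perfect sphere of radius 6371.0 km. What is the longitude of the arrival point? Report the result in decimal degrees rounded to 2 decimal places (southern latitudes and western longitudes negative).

longitude -70.11°

Central angle δ = d/R = 0.701774 rad.
With φ₁ = -29.46° = -0.514174 rad and θ = 59° = 1.029744 rad:
sin φ₂ = sin φ₁ cos δ + cos φ₁ sin δ cos θ = (-0.491816)(0.763698) + (0.870699)(0.645573)(0.515038) = -0.086096
φ₂ = asin(-0.086096) = -0.086203 rad = -4.94°.
Then Δλ = atan2(0.481814, 0.721355) = 0.588876 rad, from sin θ sin δ cos φ₁ over cos δ − sin φ₁ sin φ₂.
λ₂ = λ₁ + Δλ = -70.11°.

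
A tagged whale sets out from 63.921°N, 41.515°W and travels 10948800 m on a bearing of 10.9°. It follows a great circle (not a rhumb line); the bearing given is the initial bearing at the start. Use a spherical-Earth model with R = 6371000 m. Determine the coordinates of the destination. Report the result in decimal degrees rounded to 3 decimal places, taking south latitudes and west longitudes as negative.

latitude 17.143°, longitude 127.198°

Central angle δ = d/R = 1.718537 rad.
With φ₁ = 63.921° = 1.115632 rad and θ = 10.9° = 0.190241 rad:
sin φ₂ = sin φ₁ cos δ + cos φ₁ sin δ cos θ = (0.898189)(-0.147204) + (0.439610)(0.989106)(0.981959) = 0.294759
φ₂ = asin(0.294759) = 0.299204 rad = 17.143°.
Then Δλ = atan2(0.082223, -0.411953) = 2.944589 rad, from sin θ sin δ cos φ₁ over cos δ − sin φ₁ sin φ₂.
λ₂ = λ₁ + Δλ = 127.198°.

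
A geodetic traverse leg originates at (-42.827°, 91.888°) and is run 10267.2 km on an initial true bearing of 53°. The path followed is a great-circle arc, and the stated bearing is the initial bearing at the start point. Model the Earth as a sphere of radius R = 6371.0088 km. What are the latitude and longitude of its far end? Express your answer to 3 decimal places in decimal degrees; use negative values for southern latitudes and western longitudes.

latitude 27.950°, longitude 156.489°

δ = 10267.2/6371.0088 = 1.611550 rad (92.3350°).
With φ₁ = -42.827° = -0.747472 rad and θ = 53° = 0.925025 rad:
sin φ₂ = sin φ₁ cos δ + cos φ₁ sin δ cos θ = (-0.679787)(-0.040743) + (0.733410)(0.999170)(0.601815) = 0.468707
φ₂ = asin(0.468707) = 0.487826 rad = 27.950°.
Then Δλ = atan2(0.585241, 0.277878) = 1.127503 rad, from sin θ sin δ cos φ₁ over cos δ − sin φ₁ sin φ₂.
λ₂ = λ₁ + Δλ = 156.489°.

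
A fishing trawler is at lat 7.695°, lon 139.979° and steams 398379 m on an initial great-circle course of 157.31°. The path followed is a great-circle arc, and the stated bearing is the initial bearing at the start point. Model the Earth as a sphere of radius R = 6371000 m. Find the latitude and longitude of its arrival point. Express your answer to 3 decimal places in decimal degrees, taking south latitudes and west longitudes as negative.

latitude 4.388°, longitude 141.364°

Angular distance δ = d/R = 398379 / 6371000 = 0.062530 rad.
Converting: φ₁ = 0.134303 rad, θ = 2.745577 rad.
sin φ₂ = sin φ₁ cos δ + cos φ₁ sin δ cos θ = (0.133900)(0.998046) + (0.990995)(0.062489)(-0.922605) = 0.076504
φ₂ = asin(0.076504) = 0.076579 rad = 4.388°.
For the longitude increment, Δλ = atan2( sin θ sin δ cos φ₁, cos δ − sin φ₁ sin φ₂ ) = atan2(0.023888, 0.987802) = 1.385°.
λ₂ = λ₁ + Δλ = 141.364°.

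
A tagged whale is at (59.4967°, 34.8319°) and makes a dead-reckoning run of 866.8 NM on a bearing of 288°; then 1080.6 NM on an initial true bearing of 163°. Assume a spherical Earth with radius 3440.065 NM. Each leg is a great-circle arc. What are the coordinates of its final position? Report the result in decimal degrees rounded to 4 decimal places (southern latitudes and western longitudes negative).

Apply the spherical direct solution leg by leg, carrying full precision between legs.
Leg 1: from (59.4967°, 34.8319°), δ = 866.8/3440.065 = 0.251972 rad, θ = 288° → φ = 60.8678°, λ = 5.6846°.
Leg 2: from (60.8678°, 5.6846°), δ = 1080.6/3440.065 = 0.314122 rad, θ = 163° → φ = 43.3859°, λ = 12.8252°.

latitude 43.3859°, longitude 12.8252°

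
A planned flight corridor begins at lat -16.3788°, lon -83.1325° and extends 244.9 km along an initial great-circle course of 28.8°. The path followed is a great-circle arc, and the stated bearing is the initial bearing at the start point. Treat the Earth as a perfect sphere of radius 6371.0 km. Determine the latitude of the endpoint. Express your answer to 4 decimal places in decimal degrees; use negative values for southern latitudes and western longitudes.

Central angle δ = d/R = 0.038440 rad.
Converting: φ₁ = -0.285864 rad, θ = 0.502655 rad.
sin φ₂ = sin φ₁ cos δ + cos φ₁ sin δ cos θ = (-0.281986)(0.999261) + (0.959418)(0.038430)(0.876307) = -0.249468
φ₂ = asin(-0.249468) = -0.252131 rad = -14.4460°.
Δλ = atan2( sin θ sin δ cos φ₁ , cos δ − sin φ₁ sin φ₂ ) = atan2(0.017763, 0.928915) = 0.019120 rad = 1.0955°.
Hence λ₂ = -83.1325° + 1.0955° = -82.0370°.

latitude -14.4460°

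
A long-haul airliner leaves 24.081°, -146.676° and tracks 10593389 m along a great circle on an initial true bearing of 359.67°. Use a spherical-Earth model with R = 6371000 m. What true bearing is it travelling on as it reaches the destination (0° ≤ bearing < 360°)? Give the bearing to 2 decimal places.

final bearing 180.61°

The arc subtends δ = 10593389/6371000 = 1.662751 rad at the centre.
With φ₁ = 24.081° = 0.420293 rad and θ = 359.67° = 6.277426 rad:
Applying the spherical law of cosines for sides, sin φ₂ = sin φ₁ cos δ + cos φ₁ sin δ cos θ = 0.871630, so φ₂ = 60.649°.
Then Δλ = atan2(-0.005236, -0.447475) = -3.129892 rad, from sin θ sin δ cos φ₁ over cos δ − sin φ₁ sin φ₂.
λ₂ = -146.676° + -179.330° = -326.006°, normalized to (−180°, 180°] → 33.994°.
The forward bearing on arrival equals the back-azimuth from the destination plus 180°.
Back-azimuth from P₂ (60.65°, 33.99°) to P₁ (24.08°, -146.68°), with Δλ' = λ₁ − λ₂ = -180.67°: atan2( sin Δλ' cos φ₁ , cos φ₂ sin φ₁ − sin φ₂ cos φ₁ cos Δλ' ) = 0.61°.
Final bearing = (0.61° + 180°) mod 360° = 180.61°.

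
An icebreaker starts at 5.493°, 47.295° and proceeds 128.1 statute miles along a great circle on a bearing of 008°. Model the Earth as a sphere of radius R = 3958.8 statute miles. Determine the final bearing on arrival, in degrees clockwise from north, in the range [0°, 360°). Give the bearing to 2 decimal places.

δ = 128.1/3958.8 = 0.032358 rad (1.8540°).
Start latitude φ₁ = 0.095871 rad; initial bearing θ = 0.139626 rad.
Destination latitude: φ₂ = arcsin( sin φ₁ cos δ + cos φ₁ sin δ cos θ ) = arcsin(0.127565) = 7.329°.
Then Δλ = atan2(0.004482, 0.987265) = 0.004540 rad, from sin θ sin δ cos φ₁ over cos δ − sin φ₁ sin φ₂.
Hence λ₂ = 47.295° + 0.260° = 47.555°.
The forward bearing on arrival equals the back-azimuth from the destination plus 180°.
Back-azimuth from P₂ (7.33°, 47.56°) to P₁ (5.49°, 47.30°), with Δλ' = λ₁ − λ₂ = -0.26°: atan2( sin Δλ' cos φ₁ , cos φ₂ sin φ₁ − sin φ₂ cos φ₁ cos Δλ' ) = 188.03°.
Final bearing = (188.03° + 180°) mod 360° = 8.03°.

final bearing 8.03°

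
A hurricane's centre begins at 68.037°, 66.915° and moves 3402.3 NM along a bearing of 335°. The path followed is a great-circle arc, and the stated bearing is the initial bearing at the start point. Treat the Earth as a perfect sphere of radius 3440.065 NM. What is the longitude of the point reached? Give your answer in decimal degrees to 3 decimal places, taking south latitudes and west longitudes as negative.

The arc subtends δ = 3402.3/3440.065 = 0.989022 rad at the centre.
Converting: φ₁ = 1.187470 rad, θ = 5.846853 rad.
Destination latitude: φ₂ = arcsin( sin φ₁ cos δ + cos φ₁ sin δ cos θ ) = arcsin(0.792830) = 52.451°.
For the longitude increment, Δλ = atan2( sin θ sin δ cos φ₁, cos δ − sin φ₁ sin φ₂ ) = atan2(-0.132059, -0.185783) = -144.594°.
λ₂ = 66.915° + -144.594° = -77.679°.

longitude -77.679°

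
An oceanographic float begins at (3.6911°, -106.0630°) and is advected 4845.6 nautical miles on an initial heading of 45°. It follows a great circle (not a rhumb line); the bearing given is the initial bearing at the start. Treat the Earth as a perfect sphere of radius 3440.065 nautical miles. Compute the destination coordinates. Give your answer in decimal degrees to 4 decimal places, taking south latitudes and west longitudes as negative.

Central angle δ = d/R = 1.408578 rad.
Converting: φ₁ = 0.064422 rad, θ = 0.785398 rad.
Destination latitude: φ₂ = arcsin( sin φ₁ cos δ + cos φ₁ sin δ cos θ ) = arcsin(0.706773) = 44.9730°.
For the longitude increment, Δλ = atan2( sin θ sin δ cos φ₁, cos δ − sin φ₁ sin φ₂ ) = atan2(0.696376, 0.116008) = 80.5421°.
λ₂ = -106.0630° + 80.5421° = -25.5209°.

latitude 44.9730°, longitude -25.5209°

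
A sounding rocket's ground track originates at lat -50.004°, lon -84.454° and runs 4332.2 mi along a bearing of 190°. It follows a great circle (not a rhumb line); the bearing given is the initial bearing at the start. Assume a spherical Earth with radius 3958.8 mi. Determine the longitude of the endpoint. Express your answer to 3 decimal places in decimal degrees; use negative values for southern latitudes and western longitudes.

The arc subtends δ = 4332.2/3958.8 = 1.094322 rad at the centre.
With φ₁ = -50.004° = -0.872734 rad and θ = 190° = 3.316126 rad:
Applying the spherical law of cosines for sides, sin φ₂ = sin φ₁ cos δ + cos φ₁ sin δ cos θ = -0.913834, so φ₂ = -66.041°.
Then Δλ = atan2(-0.099178, -0.241429) = -2.751814 rad, from sin θ sin δ cos φ₁ over cos δ − sin φ₁ sin φ₂.
λ₂ = -84.454° + -157.667° = -242.121°, normalized to (−180°, 180°] → 117.879°.

longitude 117.879°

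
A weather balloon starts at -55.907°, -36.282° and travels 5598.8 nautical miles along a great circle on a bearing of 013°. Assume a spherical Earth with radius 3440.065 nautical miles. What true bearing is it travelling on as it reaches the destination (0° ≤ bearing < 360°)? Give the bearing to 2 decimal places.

final bearing 9.00°

δ = 5598.8/3440.065 = 1.627527 rad (93.2505°).
Start latitude φ₁ = -0.975761 rad; initial bearing θ = 0.226893 rad.
Applying the spherical law of cosines for sides, sin φ₂ = sin φ₁ cos δ + cos φ₁ sin δ cos θ = 0.592248, so φ₂ = 36.317°.
For the longitude increment, Δλ = atan2( sin θ sin δ cos φ₁, cos δ − sin φ₁ sin φ₂ ) = atan2(0.125891, 0.433757) = 16.184°.
λ₂ = λ₁ + Δλ = -20.098°.
The forward bearing on arrival equals the back-azimuth from the destination plus 180°.
Back-azimuth from P₂ (36.32°, -20.10°) to P₁ (-55.91°, -36.28°), with Δλ' = λ₁ − λ₂ = -16.18°: atan2( sin Δλ' cos φ₁ , cos φ₂ sin φ₁ − sin φ₂ cos φ₁ cos Δλ' ) = 189.00°.
Final bearing = (189.00° + 180°) mod 360° = 9.00°.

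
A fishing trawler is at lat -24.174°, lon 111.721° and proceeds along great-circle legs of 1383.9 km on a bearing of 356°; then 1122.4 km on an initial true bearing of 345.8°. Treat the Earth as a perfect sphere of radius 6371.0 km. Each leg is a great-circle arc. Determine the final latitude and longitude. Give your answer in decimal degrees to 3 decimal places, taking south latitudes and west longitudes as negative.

Apply the spherical direct solution leg by leg, carrying full precision between legs.
Leg 1: from (-24.174°, 111.721°), δ = 1383.9/6371 = 0.217219 rad, θ = 356° → φ = -11.756°, λ = 110.841°.
Leg 2: from (-11.756°, 110.841°), δ = 1122.4/6371 = 0.176173 rad, θ = 345.8° → φ = -1.963°, λ = 108.376°.

latitude -1.963°, longitude 108.376°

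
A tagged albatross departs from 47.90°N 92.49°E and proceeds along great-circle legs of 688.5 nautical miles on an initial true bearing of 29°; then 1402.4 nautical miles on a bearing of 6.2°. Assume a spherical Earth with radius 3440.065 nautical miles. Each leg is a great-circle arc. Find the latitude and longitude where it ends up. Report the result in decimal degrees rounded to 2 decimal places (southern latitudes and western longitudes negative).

latitude 80.45°, longitude 117.80°

Apply the spherical direct solution leg by leg, carrying full precision between legs.
Leg 1: from (47.90°, 92.49°), δ = 688.5/3440.065 = 0.200142 rad, θ = 29° → φ = 57.54°, λ = 102.83°.
Leg 2: from (57.54°, 102.83°), δ = 1402.4/3440.065 = 0.407667 rad, θ = 6.2° → φ = 80.45°, λ = 117.80°.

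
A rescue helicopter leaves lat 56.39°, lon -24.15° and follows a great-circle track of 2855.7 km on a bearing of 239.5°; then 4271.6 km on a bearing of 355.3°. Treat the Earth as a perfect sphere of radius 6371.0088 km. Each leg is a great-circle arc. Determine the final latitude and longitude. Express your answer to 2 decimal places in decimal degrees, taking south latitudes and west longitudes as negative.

latitude 76.96°, longitude -65.89°

Apply the spherical direct solution leg by leg, carrying full precision between legs.
Leg 1: from (56.39°, -24.15°), δ = 2855.7/6371.0088 = 0.448234 rad, θ = 239.5° → φ = 38.96°, λ = -52.85°.
Leg 2: from (38.96°, -52.85°), δ = 4271.6/6371.0088 = 0.670475 rad, θ = 355.3° → φ = 76.96°, λ = -65.89°.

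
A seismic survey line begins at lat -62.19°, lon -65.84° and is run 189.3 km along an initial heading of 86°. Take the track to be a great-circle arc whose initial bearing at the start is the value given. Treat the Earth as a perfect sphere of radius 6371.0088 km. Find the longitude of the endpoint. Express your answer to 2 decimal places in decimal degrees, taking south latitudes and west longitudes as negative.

longitude -62.22°

δ = 189.3/6371.0088 = 0.029713 rad (1.7024°).
Start latitude φ₁ = -1.085420 rad; initial bearing θ = 1.500983 rad.
Applying the spherical law of cosines for sides, sin φ₂ = sin φ₁ cos δ + cos φ₁ sin δ cos θ = -0.883142, so φ₂ = -62.02°.
For the longitude increment, Δλ = atan2( sin θ sin δ cos φ₁, cos δ − sin φ₁ sin φ₂ ) = atan2(0.013826, 0.218420) = 3.62°.
λ₂ = -65.84° + 3.62° = -62.22°.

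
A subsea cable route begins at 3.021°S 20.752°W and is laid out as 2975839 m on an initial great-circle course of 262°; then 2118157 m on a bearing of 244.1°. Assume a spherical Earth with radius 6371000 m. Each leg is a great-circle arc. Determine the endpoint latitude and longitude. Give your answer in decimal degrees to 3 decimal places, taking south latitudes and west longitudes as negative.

Apply the spherical direct solution leg by leg, carrying full precision between legs.
Leg 1: from (-3.021°, -20.752°), δ = 2975839/6371000 = 0.467091 rad, θ = 262° → φ = -6.294°, λ = -47.407°.
Leg 2: from (-6.294°, -47.407°), δ = 2118157/6371000 = 0.332469 rad, θ = 244.1° → φ = -14.202°, λ = -65.036°.

latitude -14.202°, longitude -65.036°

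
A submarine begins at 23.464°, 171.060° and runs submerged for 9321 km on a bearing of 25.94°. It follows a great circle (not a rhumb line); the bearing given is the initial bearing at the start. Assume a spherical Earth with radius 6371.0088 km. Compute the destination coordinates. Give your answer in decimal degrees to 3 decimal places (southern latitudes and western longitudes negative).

latitude 59.648°, longitude -68.328°

The arc subtends δ = 9321/6371.0088 = 1.463034 rad at the centre.
Converting: φ₁ = 0.409524 rad, θ = 0.452738 rad.
sin φ₂ = sin φ₁ cos δ + cos φ₁ sin δ cos θ = (0.398173)(0.107554) + (0.917310)(0.994199)(0.899253) = 0.862934
φ₂ = asin(0.862934) = 1.041047 rad = 59.648°.
Δλ = atan2( sin θ sin δ cos φ₁ , cos δ − sin φ₁ sin φ₂ ) = atan2(0.398931, -0.236043) = 2.105081 rad = 120.612°.
λ₂ = 171.060° + 120.612° = 291.672°, normalized to (−180°, 180°] → -68.328°.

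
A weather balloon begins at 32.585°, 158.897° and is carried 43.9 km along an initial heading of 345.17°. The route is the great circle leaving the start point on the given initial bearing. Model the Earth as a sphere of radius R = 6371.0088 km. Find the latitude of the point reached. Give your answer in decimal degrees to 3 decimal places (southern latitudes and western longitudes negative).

latitude 32.967°

δ = 43.9/6371.0088 = 0.006891 rad (0.3948°).
Start latitude φ₁ = 0.568716 rad; initial bearing θ = 6.024353 rad.
Applying the spherical law of cosines for sides, sin φ₂ = sin φ₁ cos δ + cos φ₁ sin δ cos θ = 0.544150, so φ₂ = 32.967°.
Δλ = atan2( sin θ sin δ cos φ₁ , cos δ − sin φ₁ sin φ₂ ) = atan2(-0.001486, 0.706924) = -0.002102 rad = -0.120°.
λ₂ = λ₁ + Δλ = 158.777°.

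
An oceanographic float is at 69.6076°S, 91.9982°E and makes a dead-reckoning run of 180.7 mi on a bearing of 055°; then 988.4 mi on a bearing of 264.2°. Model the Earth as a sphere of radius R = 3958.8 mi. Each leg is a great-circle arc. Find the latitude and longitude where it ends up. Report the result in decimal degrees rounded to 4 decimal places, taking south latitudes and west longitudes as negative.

latitude -65.2076°, longitude 61.8372°

Apply the spherical direct solution leg by leg, carrying full precision between legs.
Leg 1: from (-69.6076°, 91.9982°), δ = 180.7/3958.8 = 0.045645 rad, θ = 55° → φ = -68.0074°, λ = 97.7264°.
Leg 2: from (-68.0074°, 97.7264°), δ = 988.4/3958.8 = 0.249672 rad, θ = 264.2° → φ = -65.2076°, λ = 61.8372°.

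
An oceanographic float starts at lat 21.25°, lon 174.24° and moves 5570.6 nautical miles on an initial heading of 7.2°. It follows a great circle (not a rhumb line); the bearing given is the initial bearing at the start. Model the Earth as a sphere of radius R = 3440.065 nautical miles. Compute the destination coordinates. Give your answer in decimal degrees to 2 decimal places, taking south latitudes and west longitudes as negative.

Central angle δ = d/R = 1.619330 rad.
With φ₁ = 21.25° = 0.370882 rad and θ = 7.2° = 0.125664 rad:
sin φ₂ = sin φ₁ cos δ + cos φ₁ sin δ cos θ = (0.362438)(-0.048514) + (0.932008)(0.998822)(0.992115) = 0.905986
φ₂ = asin(0.905986) = 1.133704 rad = 64.96°.
Δλ = atan2( sin θ sin δ cos φ₁ , cos δ − sin φ₁ sin φ₂ ) = atan2(0.116674, -0.376878) = 2.841370 rad = 162.80°.
λ₂ = 174.24° + 162.80° = 337.04°, normalized to (−180°, 180°] → -22.96°.

latitude 64.96°, longitude -22.96°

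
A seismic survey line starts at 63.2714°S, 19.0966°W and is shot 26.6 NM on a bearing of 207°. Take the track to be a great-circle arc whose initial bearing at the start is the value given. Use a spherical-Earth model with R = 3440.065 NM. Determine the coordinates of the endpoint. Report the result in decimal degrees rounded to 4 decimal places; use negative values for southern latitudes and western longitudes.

latitude -63.6654°, longitude -19.5500°

δ = 26.6/3440.065 = 0.007732 rad (0.4430°).
With φ₁ = -63.2714° = -1.104294 rad and θ = 207° = 3.612832 rad:
Applying the spherical law of cosines for sides, sin φ₂ = sin φ₁ cos δ + cos φ₁ sin δ cos θ = -0.896219, so φ₂ = -63.6654°.
For the longitude increment, Δλ = atan2( sin θ sin δ cos φ₁, cos δ − sin φ₁ sin φ₂ ) = atan2(-0.001579, 0.199515) = -0.4534°.
λ₂ = λ₁ + Δλ = -19.5500°.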